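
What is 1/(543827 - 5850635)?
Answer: -1/5306808 ≈ -1.8844e-7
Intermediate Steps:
1/(543827 - 5850635) = 1/(-5306808) = -1/5306808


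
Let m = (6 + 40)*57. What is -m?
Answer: -2622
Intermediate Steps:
m = 2622 (m = 46*57 = 2622)
-m = -1*2622 = -2622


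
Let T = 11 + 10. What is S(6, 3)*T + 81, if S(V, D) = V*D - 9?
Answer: 270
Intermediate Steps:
S(V, D) = -9 + D*V (S(V, D) = D*V - 9 = -9 + D*V)
T = 21
S(6, 3)*T + 81 = (-9 + 3*6)*21 + 81 = (-9 + 18)*21 + 81 = 9*21 + 81 = 189 + 81 = 270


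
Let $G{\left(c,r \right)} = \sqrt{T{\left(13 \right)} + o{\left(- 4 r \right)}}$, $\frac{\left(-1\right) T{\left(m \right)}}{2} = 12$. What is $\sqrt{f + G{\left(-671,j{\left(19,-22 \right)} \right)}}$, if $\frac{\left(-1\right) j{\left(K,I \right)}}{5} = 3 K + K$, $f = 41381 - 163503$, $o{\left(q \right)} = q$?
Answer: $\sqrt{-122122 + 2 \sqrt{374}} \approx 349.4 i$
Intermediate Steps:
$T{\left(m \right)} = -24$ ($T{\left(m \right)} = \left(-2\right) 12 = -24$)
$f = -122122$
$j{\left(K,I \right)} = - 20 K$ ($j{\left(K,I \right)} = - 5 \left(3 K + K\right) = - 5 \cdot 4 K = - 20 K$)
$G{\left(c,r \right)} = \sqrt{-24 - 4 r}$
$\sqrt{f + G{\left(-671,j{\left(19,-22 \right)} \right)}} = \sqrt{-122122 + 2 \sqrt{-6 - \left(-20\right) 19}} = \sqrt{-122122 + 2 \sqrt{-6 - -380}} = \sqrt{-122122 + 2 \sqrt{-6 + 380}} = \sqrt{-122122 + 2 \sqrt{374}}$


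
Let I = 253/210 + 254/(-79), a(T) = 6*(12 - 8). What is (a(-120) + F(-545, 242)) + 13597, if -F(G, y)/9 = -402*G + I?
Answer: -10828685111/5530 ≈ -1.9582e+6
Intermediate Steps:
a(T) = 24 (a(T) = 6*4 = 24)
I = -33353/16590 (I = 253*(1/210) + 254*(-1/79) = 253/210 - 254/79 = -33353/16590 ≈ -2.0104)
F(G, y) = 100059/5530 + 3618*G (F(G, y) = -9*(-402*G - 33353/16590) = -9*(-33353/16590 - 402*G) = 100059/5530 + 3618*G)
(a(-120) + F(-545, 242)) + 13597 = (24 + (100059/5530 + 3618*(-545))) + 13597 = (24 + (100059/5530 - 1971810)) + 13597 = (24 - 10904009241/5530) + 13597 = -10903876521/5530 + 13597 = -10828685111/5530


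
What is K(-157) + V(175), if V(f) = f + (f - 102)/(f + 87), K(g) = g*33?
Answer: -1311499/262 ≈ -5005.7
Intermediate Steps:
K(g) = 33*g
V(f) = f + (-102 + f)/(87 + f)
K(-157) + V(175) = 33*(-157) + (-102 + 175² + 88*175)/(87 + 175) = -5181 + (-102 + 30625 + 15400)/262 = -5181 + (1/262)*45923 = -5181 + 45923/262 = -1311499/262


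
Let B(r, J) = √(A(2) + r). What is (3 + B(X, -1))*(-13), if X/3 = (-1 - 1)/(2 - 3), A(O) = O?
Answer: -39 - 26*√2 ≈ -75.770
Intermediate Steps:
X = 6 (X = 3*((-1 - 1)/(2 - 3)) = 3*(-2/(-1)) = 3*(-2*(-1)) = 3*2 = 6)
B(r, J) = √(2 + r)
(3 + B(X, -1))*(-13) = (3 + √(2 + 6))*(-13) = (3 + √8)*(-13) = (3 + 2*√2)*(-13) = -39 - 26*√2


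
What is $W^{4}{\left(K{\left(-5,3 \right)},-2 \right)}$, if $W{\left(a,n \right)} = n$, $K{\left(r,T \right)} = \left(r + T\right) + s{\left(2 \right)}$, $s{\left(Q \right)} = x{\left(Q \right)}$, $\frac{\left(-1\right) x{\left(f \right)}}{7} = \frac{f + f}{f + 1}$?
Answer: $16$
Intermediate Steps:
$x{\left(f \right)} = - \frac{14 f}{1 + f}$ ($x{\left(f \right)} = - 7 \frac{f + f}{f + 1} = - 7 \frac{2 f}{1 + f} = - \frac{14 f}{1 + f}$)
$s{\left(Q \right)} = - \frac{14 Q}{1 + Q}$
$K{\left(r,T \right)} = - \frac{28}{3} + T + r$ ($K{\left(r,T \right)} = \left(r + T\right) - \frac{28}{1 + 2} = \left(T + r\right) - \frac{28}{3} = - \frac{28}{3} + T + r$)
$W^{4}{\left(K{\left(-5,3 \right)},-2 \right)} = \left(-2\right)^{4} = 16$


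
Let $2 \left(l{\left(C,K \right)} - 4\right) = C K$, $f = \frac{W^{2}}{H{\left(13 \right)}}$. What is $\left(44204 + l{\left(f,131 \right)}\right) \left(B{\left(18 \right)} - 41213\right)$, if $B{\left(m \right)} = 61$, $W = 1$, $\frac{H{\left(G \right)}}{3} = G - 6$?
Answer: $- \frac{38206895392}{21} \approx -1.8194 \cdot 10^{9}$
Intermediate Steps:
$H{\left(G \right)} = -18 + 3 G$ ($H{\left(G \right)} = 3 \left(G - 6\right) = 3 \left(-6 + G\right) = -18 + 3 G$)
$f = \frac{1}{21}$ ($f = \frac{1^{2}}{-18 + 3 \cdot 13} = 1 \frac{1}{-18 + 39} = 1 \cdot \frac{1}{21} = \frac{1}{21} \approx 0.047619$)
$l{\left(C,K \right)} = 4 + \frac{C K}{2}$
$\left(44204 + l{\left(f,131 \right)}\right) \left(B{\left(18 \right)} - 41213\right) = \left(44204 + \left(4 + \frac{1}{2} \cdot \frac{1}{21} \cdot 131\right)\right) \left(61 - 41213\right) = \left(44204 + \left(4 + \frac{131}{42}\right)\right) \left(-41152\right) = \left(44204 + \frac{299}{42}\right) \left(-41152\right) = \frac{1856867}{42} \left(-41152\right) = - \frac{38206895392}{21}$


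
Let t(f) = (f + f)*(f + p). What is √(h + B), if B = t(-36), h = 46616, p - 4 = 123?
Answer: 8*√626 ≈ 200.16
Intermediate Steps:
p = 127 (p = 4 + 123 = 127)
t(f) = 2*f*(127 + f) (t(f) = (f + f)*(f + 127) = (2*f)*(127 + f) = 2*f*(127 + f))
B = -6552 (B = 2*(-36)*(127 - 36) = 2*(-36)*91 = -6552)
√(h + B) = √(46616 - 6552) = √40064 = 8*√626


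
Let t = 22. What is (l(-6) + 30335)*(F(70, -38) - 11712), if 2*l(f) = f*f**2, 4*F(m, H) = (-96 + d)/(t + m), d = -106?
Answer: -65142479743/184 ≈ -3.5404e+8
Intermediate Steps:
F(m, H) = -101/(2*(22 + m)) (F(m, H) = ((-96 - 106)/(22 + m))/4 = (-202/(22 + m))/4 = -101/(2*(22 + m)))
l(f) = f**3/2 (l(f) = (f*f**2)/2 = f**3/2)
(l(-6) + 30335)*(F(70, -38) - 11712) = ((1/2)*(-6)**3 + 30335)*(-101/(44 + 2*70) - 11712) = ((1/2)*(-216) + 30335)*(-101/(44 + 140) - 11712) = (-108 + 30335)*(-101/184 - 11712) = 30227*(-101*1/184 - 11712) = 30227*(-101/184 - 11712) = 30227*(-2155109/184) = -65142479743/184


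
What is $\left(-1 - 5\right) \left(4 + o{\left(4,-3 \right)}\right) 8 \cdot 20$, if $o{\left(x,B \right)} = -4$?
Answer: $0$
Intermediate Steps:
$\left(-1 - 5\right) \left(4 + o{\left(4,-3 \right)}\right) 8 \cdot 20 = \left(-1 - 5\right) \left(4 - 4\right) 8 \cdot 20 = \left(-1 - 5\right) 0 \cdot 8 \cdot 20 = \left(-6\right) 0 \cdot 8 \cdot 20 = 0 \cdot 8 \cdot 20 = 0 \cdot 20 = 0$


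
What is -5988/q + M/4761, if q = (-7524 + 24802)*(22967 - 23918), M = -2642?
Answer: -7230531968/13038298443 ≈ -0.55456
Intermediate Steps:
q = -16431378 (q = 17278*(-951) = -16431378)
-5988/q + M/4761 = -5988/(-16431378) - 2642/4761 = -5988*(-1/16431378) - 2642*1/4761 = 998/2738563 - 2642/4761 = -7230531968/13038298443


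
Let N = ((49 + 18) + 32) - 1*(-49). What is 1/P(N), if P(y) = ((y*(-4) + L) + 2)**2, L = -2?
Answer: 1/350464 ≈ 2.8534e-6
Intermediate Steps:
N = 148 (N = (67 + 32) + 49 = 99 + 49 = 148)
P(y) = 16*y**2 (P(y) = ((y*(-4) - 2) + 2)**2 = ((-4*y - 2) + 2)**2 = ((-2 - 4*y) + 2)**2 = (-4*y)**2 = 16*y**2)
1/P(N) = 1/(16*148**2) = 1/(16*21904) = 1/350464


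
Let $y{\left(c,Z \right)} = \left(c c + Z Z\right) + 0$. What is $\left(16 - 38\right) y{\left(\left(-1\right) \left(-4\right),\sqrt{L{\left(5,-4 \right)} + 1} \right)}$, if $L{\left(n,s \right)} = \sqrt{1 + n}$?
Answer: $-374 - 22 \sqrt{6} \approx -427.89$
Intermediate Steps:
$y{\left(c,Z \right)} = Z^{2} + c^{2}$ ($y{\left(c,Z \right)} = \left(c^{2} + Z^{2}\right) + 0 = \left(Z^{2} + c^{2}\right) + 0 = Z^{2} + c^{2}$)
$\left(16 - 38\right) y{\left(\left(-1\right) \left(-4\right),\sqrt{L{\left(5,-4 \right)} + 1} \right)} = \left(16 - 38\right) \left(\left(\sqrt{\sqrt{1 + 5} + 1}\right)^{2} + \left(\left(-1\right) \left(-4\right)\right)^{2}\right) = - 22 \left(\left(\sqrt{\sqrt{6} + 1}\right)^{2} + 4^{2}\right) = - 22 \left(\left(\sqrt{1 + \sqrt{6}}\right)^{2} + 16\right) = - 22 \left(\left(1 + \sqrt{6}\right) + 16\right) = - 22 \left(17 + \sqrt{6}\right) = -374 - 22 \sqrt{6}$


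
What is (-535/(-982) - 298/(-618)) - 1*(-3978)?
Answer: 1207387997/303438 ≈ 3979.0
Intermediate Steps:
(-535/(-982) - 298/(-618)) - 1*(-3978) = (-535*(-1/982) - 298*(-1/618)) + 3978 = (535/982 + 149/309) + 3978 = 311633/303438 + 3978 = 1207387997/303438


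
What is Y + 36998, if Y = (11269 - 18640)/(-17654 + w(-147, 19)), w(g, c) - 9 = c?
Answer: 93162017/2518 ≈ 36998.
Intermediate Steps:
w(g, c) = 9 + c
Y = 1053/2518 (Y = (11269 - 18640)/(-17654 + (9 + 19)) = -7371/(-17654 + 28) = -7371/(-17626) = -7371*(-1/17626) = 1053/2518 ≈ 0.41819)
Y + 36998 = 1053/2518 + 36998 = 93162017/2518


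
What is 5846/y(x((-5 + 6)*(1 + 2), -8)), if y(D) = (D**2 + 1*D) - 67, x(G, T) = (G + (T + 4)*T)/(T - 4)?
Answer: -22752/239 ≈ -95.197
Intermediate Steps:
x(G, T) = (G + T*(4 + T))/(-4 + T) (x(G, T) = (G + (4 + T)*T)/(-4 + T) = (G + T*(4 + T))/(-4 + T))
y(D) = -67 + D + D**2 (y(D) = (D**2 + D) - 67 = (D + D**2) - 67 = -67 + D + D**2)
5846/y(x((-5 + 6)*(1 + 2), -8)) = 5846/(-67 + ((-5 + 6)*(1 + 2) + (-8)**2 + 4*(-8))/(-4 - 8) + (((-5 + 6)*(1 + 2) + (-8)**2 + 4*(-8))/(-4 - 8))**2) = 5846/(-67 + (1*3 + 64 - 32)/(-12) + ((1*3 + 64 - 32)/(-12))**2) = 5846/(-67 - (3 + 64 - 32)/12 + (-(3 + 64 - 32)/12)**2) = 5846/(-67 - 1/12*35 + (-1/12*35)**2) = 5846/(-67 - 35/12 + (-35/12)**2) = 5846/(-67 - 35/12 + 1225/144) = 5846/(-8843/144) = 5846*(-144/8843) = -22752/239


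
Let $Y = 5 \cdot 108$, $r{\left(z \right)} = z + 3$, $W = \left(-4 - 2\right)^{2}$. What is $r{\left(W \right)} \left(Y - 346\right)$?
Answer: $7566$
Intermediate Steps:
$W = 36$ ($W = \left(-6\right)^{2} = 36$)
$r{\left(z \right)} = 3 + z$
$Y = 540$
$r{\left(W \right)} \left(Y - 346\right) = \left(3 + 36\right) \left(540 - 346\right) = 39 \cdot 194 = 7566$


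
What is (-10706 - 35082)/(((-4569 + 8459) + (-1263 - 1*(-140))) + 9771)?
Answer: -22894/6269 ≈ -3.6519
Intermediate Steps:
(-10706 - 35082)/(((-4569 + 8459) + (-1263 - 1*(-140))) + 9771) = -45788/((3890 + (-1263 + 140)) + 9771) = -45788/((3890 - 1123) + 9771) = -45788/(2767 + 9771) = -45788/12538 = -45788*1/12538 = -22894/6269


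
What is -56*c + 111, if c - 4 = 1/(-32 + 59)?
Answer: -3107/27 ≈ -115.07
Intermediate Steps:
c = 109/27 (c = 4 + 1/(-32 + 59) = 4 + 1/27 = 109/27 ≈ 4.0370)
-56*c + 111 = -56*109/27 + 111 = -6104/27 + 111 = -3107/27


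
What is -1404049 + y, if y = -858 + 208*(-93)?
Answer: -1424251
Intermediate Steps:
y = -20202 (y = -858 - 19344 = -20202)
-1404049 + y = -1404049 - 20202 = -1424251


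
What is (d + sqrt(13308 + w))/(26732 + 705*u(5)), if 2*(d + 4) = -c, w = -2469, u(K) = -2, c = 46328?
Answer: -11584/12661 + sqrt(10839)/25322 ≈ -0.91082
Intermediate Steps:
d = -23168 (d = -4 + (-1*46328)/2 = -4 + (1/2)*(-46328) = -4 - 23164 = -23168)
(d + sqrt(13308 + w))/(26732 + 705*u(5)) = (-23168 + sqrt(13308 - 2469))/(26732 + 705*(-2)) = (-23168 + sqrt(10839))/(26732 - 1410) = (-23168 + sqrt(10839))/25322 = (-23168 + sqrt(10839))*(1/25322) = -11584/12661 + sqrt(10839)/25322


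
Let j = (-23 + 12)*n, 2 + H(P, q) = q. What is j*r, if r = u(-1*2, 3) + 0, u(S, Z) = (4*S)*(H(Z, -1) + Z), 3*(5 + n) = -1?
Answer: 0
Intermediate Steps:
H(P, q) = -2 + q
n = -16/3 (n = -5 + (1/3)*(-1) = -5 - 1/3 = -16/3 ≈ -5.3333)
u(S, Z) = 4*S*(-3 + Z) (u(S, Z) = (4*S)*((-2 - 1) + Z) = (4*S)*(-3 + Z) = 4*S*(-3 + Z))
j = 176/3 (j = (-23 + 12)*(-16/3) = -11*(-16/3) = 176/3 ≈ 58.667)
r = 0 (r = 4*(-1*2)*(-3 + 3) + 0 = 4*(-2)*0 + 0 = 0 + 0 = 0)
j*r = (176/3)*0 = 0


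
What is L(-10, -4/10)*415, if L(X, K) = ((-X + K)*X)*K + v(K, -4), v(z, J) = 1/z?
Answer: 29797/2 ≈ 14899.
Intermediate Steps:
L(X, K) = 1/K + K*X*(K - X) (L(X, K) = ((-X + K)*X)*K + 1/K = ((K - X)*X)*K + 1/K = (X*(K - X))*K + 1/K = K*X*(K - X) + 1/K = 1/K + K*X*(K - X))
L(-10, -4/10)*415 = ((1 - 10*(-4/10)²*(-4/10 - 1*(-10)))/((-4/10)))*415 = ((1 - 10*(-4*⅒)²*(-4*⅒ + 10))/((-4*⅒)))*415 = ((1 - 10*(-⅖)²*(-⅖ + 10))/(-⅖))*415 = -5*(1 - 10*4/25*48/5)/2*415 = -5*(1 - 384/25)/2*415 = -5/2*(-359/25)*415 = (359/10)*415 = 29797/2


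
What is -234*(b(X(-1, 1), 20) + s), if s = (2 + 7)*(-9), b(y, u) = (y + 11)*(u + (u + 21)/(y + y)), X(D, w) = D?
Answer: 20124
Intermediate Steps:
b(y, u) = (11 + y)*(u + (21 + u)/(2*y)) (b(y, u) = (11 + y)*(u + (21 + u)/((2*y))) = (11 + y)*(u + (21 + u)*(1/(2*y))) = (11 + y)*(u + (21 + u)/(2*y)))
s = -81 (s = 9*(-9) = -81)
-234*(b(X(-1, 1), 20) + s) = -234*((1/2)*(231 + 11*20 - (21 + 23*20 + 2*20*(-1)))/(-1) - 81) = -234*((1/2)*(-1)*(231 + 220 - (21 + 460 - 40)) - 81) = -234*((1/2)*(-1)*(231 + 220 - 1*441) - 81) = -234*((1/2)*(-1)*(231 + 220 - 441) - 81) = -234*((1/2)*(-1)*10 - 81) = -234*(-5 - 81) = -234*(-86) = 20124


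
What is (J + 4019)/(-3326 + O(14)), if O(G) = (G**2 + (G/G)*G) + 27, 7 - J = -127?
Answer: -4153/3089 ≈ -1.3444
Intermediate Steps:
J = 134 (J = 7 - 1*(-127) = 7 + 127 = 134)
O(G) = 27 + G + G**2 (O(G) = (G**2 + 1*G) + 27 = (G**2 + G) + 27 = (G + G**2) + 27 = 27 + G + G**2)
(J + 4019)/(-3326 + O(14)) = (134 + 4019)/(-3326 + (27 + 14 + 14**2)) = 4153/(-3326 + (27 + 14 + 196)) = 4153/(-3326 + 237) = 4153/(-3089) = 4153*(-1/3089) = -4153/3089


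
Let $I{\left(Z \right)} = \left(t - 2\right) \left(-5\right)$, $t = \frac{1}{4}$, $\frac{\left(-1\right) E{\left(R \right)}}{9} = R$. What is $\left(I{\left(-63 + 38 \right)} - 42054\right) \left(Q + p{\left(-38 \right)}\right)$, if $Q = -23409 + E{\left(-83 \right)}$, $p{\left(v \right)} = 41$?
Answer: $\frac{3804422401}{4} \approx 9.5111 \cdot 10^{8}$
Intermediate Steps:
$E{\left(R \right)} = - 9 R$
$t = \frac{1}{4} \approx 0.25$
$Q = -22662$ ($Q = -23409 - -747 = -23409 + 747 = -22662$)
$I{\left(Z \right)} = \frac{35}{4}$ ($I{\left(Z \right)} = \left(\frac{1}{4} - 2\right) \left(-5\right) = \left(- \frac{7}{4}\right) \left(-5\right) = \frac{35}{4}$)
$\left(I{\left(-63 + 38 \right)} - 42054\right) \left(Q + p{\left(-38 \right)}\right) = \left(\frac{35}{4} - 42054\right) \left(-22662 + 41\right) = \left(- \frac{168181}{4}\right) \left(-22621\right) = \frac{3804422401}{4}$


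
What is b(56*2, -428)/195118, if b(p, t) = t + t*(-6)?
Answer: 1070/97559 ≈ 0.010968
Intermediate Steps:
b(p, t) = -5*t (b(p, t) = t - 6*t = -5*t)
b(56*2, -428)/195118 = -5*(-428)/195118 = 2140*(1/195118) = 1070/97559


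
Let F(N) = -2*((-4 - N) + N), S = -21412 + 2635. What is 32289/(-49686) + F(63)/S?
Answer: -202229347/310984674 ≈ -0.65029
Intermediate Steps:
S = -18777
F(N) = 8 (F(N) = -2*(-4) = 8)
32289/(-49686) + F(63)/S = 32289/(-49686) + 8/(-18777) = 32289*(-1/49686) + 8*(-1/18777) = -10763/16562 - 8/18777 = -202229347/310984674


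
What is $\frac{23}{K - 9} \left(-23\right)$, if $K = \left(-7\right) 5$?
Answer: $\frac{529}{44} \approx 12.023$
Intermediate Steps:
$K = -35$
$\frac{23}{K - 9} \left(-23\right) = \frac{23}{-35 - 9} \left(-23\right) = \frac{23}{-44} \left(-23\right) = 23 \left(- \frac{1}{44}\right) \left(-23\right) = \left(- \frac{23}{44}\right) \left(-23\right) = \frac{529}{44}$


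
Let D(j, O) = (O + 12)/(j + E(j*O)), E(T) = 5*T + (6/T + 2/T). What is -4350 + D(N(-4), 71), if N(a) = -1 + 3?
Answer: -219912707/50556 ≈ -4349.9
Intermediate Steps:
E(T) = 5*T + 8/T
N(a) = 2
D(j, O) = (12 + O)/(j + 5*O*j + 8/(O*j)) (D(j, O) = (O + 12)/(j + (5*(j*O) + 8/((j*O)))) = (12 + O)/(j + (5*(O*j) + 8/((O*j)))) = (12 + O)/(j + (5*O*j + 8*(1/(O*j)))) = (12 + O)/(j + (5*O*j + 8/(O*j))) = (12 + O)/(j + 5*O*j + 8/(O*j)))
-4350 + D(N(-4), 71) = -4350 + 71*2*(12 + 71)/(8 + 71*2² + 5*71²*2²) = -4350 + 71*2*83/(8 + 71*4 + 5*5041*4) = -4350 + 71*2*83/(8 + 284 + 100820) = -4350 + 71*2*83/101112 = -4350 + 71*2*(1/101112)*83 = -4350 + 5893/50556 = -219912707/50556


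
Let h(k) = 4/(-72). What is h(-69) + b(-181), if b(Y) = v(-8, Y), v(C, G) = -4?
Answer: -73/18 ≈ -4.0556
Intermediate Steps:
b(Y) = -4
h(k) = -1/18 (h(k) = 4*(-1/72) = -1/18)
h(-69) + b(-181) = -1/18 - 4 = -73/18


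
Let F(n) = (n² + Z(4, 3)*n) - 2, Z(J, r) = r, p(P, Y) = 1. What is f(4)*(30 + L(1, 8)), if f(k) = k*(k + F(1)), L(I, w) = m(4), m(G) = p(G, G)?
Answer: 744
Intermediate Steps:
m(G) = 1
L(I, w) = 1
F(n) = -2 + n² + 3*n (F(n) = (n² + 3*n) - 2 = -2 + n² + 3*n)
f(k) = k*(2 + k) (f(k) = k*(k + (-2 + 1² + 3*1)) = k*(k + (-2 + 1 + 3)) = k*(k + 2) = k*(2 + k))
f(4)*(30 + L(1, 8)) = (4*(2 + 4))*(30 + 1) = (4*6)*31 = 24*31 = 744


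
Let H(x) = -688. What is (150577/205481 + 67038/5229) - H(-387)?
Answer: 251263661641/358153383 ≈ 701.55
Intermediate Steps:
(150577/205481 + 67038/5229) - H(-387) = (150577/205481 + 67038/5229) - 1*(-688) = (150577*(1/205481) + 67038*(1/5229)) + 688 = (150577/205481 + 22346/1743) + 688 = 4854134137/358153383 + 688 = 251263661641/358153383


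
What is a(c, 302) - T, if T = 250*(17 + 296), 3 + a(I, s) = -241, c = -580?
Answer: -78494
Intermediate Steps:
a(I, s) = -244 (a(I, s) = -3 - 241 = -244)
T = 78250 (T = 250*313 = 78250)
a(c, 302) - T = -244 - 1*78250 = -244 - 78250 = -78494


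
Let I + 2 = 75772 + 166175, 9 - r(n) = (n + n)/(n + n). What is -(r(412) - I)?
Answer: 241937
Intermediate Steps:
r(n) = 8 (r(n) = 9 - (n + n)/(n + n) = 9 - 2*n/(2*n) = 9 - 2*n*1/(2*n) = 9 - 1*1 = 9 - 1 = 8)
I = 241945 (I = -2 + (75772 + 166175) = -2 + 241947 = 241945)
-(r(412) - I) = -(8 - 1*241945) = -(8 - 241945) = -1*(-241937) = 241937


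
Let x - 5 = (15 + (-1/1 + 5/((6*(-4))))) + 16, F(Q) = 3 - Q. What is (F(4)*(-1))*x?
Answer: 835/24 ≈ 34.792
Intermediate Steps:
x = 835/24 (x = 5 + ((15 + (-1/1 + 5/((6*(-4))))) + 16) = 5 + ((15 + (-1*1 + 5/(-24))) + 16) = 5 + ((15 + (-1 + 5*(-1/24))) + 16) = 5 + ((15 + (-1 - 5/24)) + 16) = 5 + ((15 - 29/24) + 16) = 5 + (331/24 + 16) = 5 + 715/24 = 835/24 ≈ 34.792)
(F(4)*(-1))*x = ((3 - 1*4)*(-1))*(835/24) = ((3 - 4)*(-1))*(835/24) = -1*(-1)*(835/24) = 1*(835/24) = 835/24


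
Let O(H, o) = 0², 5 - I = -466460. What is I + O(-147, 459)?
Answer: 466465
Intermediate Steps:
I = 466465 (I = 5 - 1*(-466460) = 5 + 466460 = 466465)
O(H, o) = 0
I + O(-147, 459) = 466465 + 0 = 466465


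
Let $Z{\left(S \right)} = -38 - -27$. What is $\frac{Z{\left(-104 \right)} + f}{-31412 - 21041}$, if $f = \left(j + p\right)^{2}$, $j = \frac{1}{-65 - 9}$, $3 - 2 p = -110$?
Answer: $- \frac{4353041}{71808157} \approx -0.06062$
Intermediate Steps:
$p = \frac{113}{2}$ ($p = \frac{3}{2} - -55 = \frac{3}{2} + 55 = \frac{113}{2} \approx 56.5$)
$j = - \frac{1}{74}$ ($j = \frac{1}{-74} = - \frac{1}{74} \approx -0.013514$)
$Z{\left(S \right)} = -11$ ($Z{\left(S \right)} = -38 + 27 = -11$)
$f = \frac{4368100}{1369}$ ($f = \left(- \frac{1}{74} + \frac{113}{2}\right)^{2} = \left(\frac{2090}{37}\right)^{2} = \frac{4368100}{1369} \approx 3190.7$)
$\frac{Z{\left(-104 \right)} + f}{-31412 - 21041} = \frac{-11 + \frac{4368100}{1369}}{-31412 - 21041} = \frac{4353041}{1369 \left(-52453\right)} = \frac{4353041}{1369} \left(- \frac{1}{52453}\right) = - \frac{4353041}{71808157}$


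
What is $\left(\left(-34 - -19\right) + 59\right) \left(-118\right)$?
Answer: $-5192$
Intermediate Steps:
$\left(\left(-34 - -19\right) + 59\right) \left(-118\right) = \left(\left(-34 + 19\right) + 59\right) \left(-118\right) = \left(-15 + 59\right) \left(-118\right) = 44 \left(-118\right) = -5192$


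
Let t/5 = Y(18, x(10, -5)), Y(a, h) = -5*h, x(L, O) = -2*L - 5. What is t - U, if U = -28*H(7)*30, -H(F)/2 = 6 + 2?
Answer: -12815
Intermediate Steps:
H(F) = -16 (H(F) = -2*(6 + 2) = -2*8 = -16)
x(L, O) = -5 - 2*L
t = 625 (t = 5*(-5*(-5 - 2*10)) = 5*(-5*(-5 - 20)) = 5*(-5*(-25)) = 5*125 = 625)
U = 13440 (U = -28*(-16)*30 = 448*30 = 13440)
t - U = 625 - 1*13440 = 625 - 13440 = -12815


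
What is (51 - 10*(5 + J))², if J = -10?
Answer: 10201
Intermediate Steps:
(51 - 10*(5 + J))² = (51 - 10*(5 - 10))² = (51 - 10*(-5))² = (51 + 50)² = 101² = 10201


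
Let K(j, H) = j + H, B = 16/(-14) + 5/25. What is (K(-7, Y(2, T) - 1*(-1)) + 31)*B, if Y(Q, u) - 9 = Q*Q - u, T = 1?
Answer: -1221/35 ≈ -34.886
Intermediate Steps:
Y(Q, u) = 9 + Q² - u (Y(Q, u) = 9 + (Q*Q - u) = 9 + (Q² - u) = 9 + Q² - u)
B = -33/35 (B = 16*(-1/14) + 5*(1/25) = -8/7 + ⅕ = -33/35 ≈ -0.94286)
K(j, H) = H + j
(K(-7, Y(2, T) - 1*(-1)) + 31)*B = ((((9 + 2² - 1*1) - 1*(-1)) - 7) + 31)*(-33/35) = ((((9 + 4 - 1) + 1) - 7) + 31)*(-33/35) = (((12 + 1) - 7) + 31)*(-33/35) = ((13 - 7) + 31)*(-33/35) = (6 + 31)*(-33/35) = 37*(-33/35) = -1221/35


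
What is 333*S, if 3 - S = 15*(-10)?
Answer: 50949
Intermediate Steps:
S = 153 (S = 3 - 15*(-10) = 3 - 1*(-150) = 3 + 150 = 153)
333*S = 333*153 = 50949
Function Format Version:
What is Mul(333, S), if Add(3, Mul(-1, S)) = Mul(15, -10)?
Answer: 50949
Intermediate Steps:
S = 153 (S = Add(3, Mul(-1, Mul(15, -10))) = Add(3, Mul(-1, -150)) = Add(3, 150) = 153)
Mul(333, S) = Mul(333, 153) = 50949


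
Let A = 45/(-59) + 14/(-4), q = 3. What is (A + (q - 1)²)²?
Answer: 961/13924 ≈ 0.069018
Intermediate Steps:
A = -503/118 (A = 45*(-1/59) + 14*(-¼) = -45/59 - 7/2 = -503/118 ≈ -4.2627)
(A + (q - 1)²)² = (-503/118 + (3 - 1)²)² = (-503/118 + 2²)² = (-503/118 + 4)² = (-31/118)² = 961/13924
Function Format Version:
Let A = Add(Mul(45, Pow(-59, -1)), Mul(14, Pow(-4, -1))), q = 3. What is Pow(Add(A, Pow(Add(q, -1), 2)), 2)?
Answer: Rational(961, 13924) ≈ 0.069018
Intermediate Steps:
A = Rational(-503, 118) (A = Add(Mul(45, Rational(-1, 59)), Mul(14, Rational(-1, 4))) = Add(Rational(-45, 59), Rational(-7, 2)) = Rational(-503, 118) ≈ -4.2627)
Pow(Add(A, Pow(Add(q, -1), 2)), 2) = Pow(Add(Rational(-503, 118), Pow(Add(3, -1), 2)), 2) = Pow(Add(Rational(-503, 118), Pow(2, 2)), 2) = Pow(Add(Rational(-503, 118), 4), 2) = Pow(Rational(-31, 118), 2) = Rational(961, 13924)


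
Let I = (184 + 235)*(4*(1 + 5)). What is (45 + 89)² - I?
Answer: 7900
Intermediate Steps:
I = 10056 (I = 419*(4*6) = 419*24 = 10056)
(45 + 89)² - I = (45 + 89)² - 1*10056 = 134² - 10056 = 17956 - 10056 = 7900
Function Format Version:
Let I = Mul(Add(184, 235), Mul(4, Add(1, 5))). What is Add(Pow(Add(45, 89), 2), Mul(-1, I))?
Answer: 7900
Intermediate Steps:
I = 10056 (I = Mul(419, Mul(4, 6)) = Mul(419, 24) = 10056)
Add(Pow(Add(45, 89), 2), Mul(-1, I)) = Add(Pow(Add(45, 89), 2), Mul(-1, 10056)) = Add(Pow(134, 2), -10056) = Add(17956, -10056) = 7900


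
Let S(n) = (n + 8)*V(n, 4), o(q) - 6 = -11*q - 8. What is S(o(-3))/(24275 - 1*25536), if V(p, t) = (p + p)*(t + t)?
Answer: -1488/97 ≈ -15.340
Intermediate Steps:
V(p, t) = 4*p*t (V(p, t) = (2*p)*(2*t) = 4*p*t)
o(q) = -2 - 11*q (o(q) = 6 + (-11*q - 8) = 6 + (-8 - 11*q) = -2 - 11*q)
S(n) = 16*n*(8 + n) (S(n) = (n + 8)*(4*n*4) = (8 + n)*(16*n) = 16*n*(8 + n))
S(o(-3))/(24275 - 1*25536) = (16*(-2 - 11*(-3))*(8 + (-2 - 11*(-3))))/(24275 - 1*25536) = (16*(-2 + 33)*(8 + (-2 + 33)))/(24275 - 25536) = (16*31*(8 + 31))/(-1261) = (16*31*39)*(-1/1261) = 19344*(-1/1261) = -1488/97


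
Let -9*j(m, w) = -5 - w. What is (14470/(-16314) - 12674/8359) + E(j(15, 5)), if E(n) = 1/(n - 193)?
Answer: -283598468308/117754394901 ≈ -2.4084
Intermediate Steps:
j(m, w) = 5/9 + w/9 (j(m, w) = -(-5 - w)/9 = 5/9 + w/9)
E(n) = 1/(-193 + n)
(14470/(-16314) - 12674/8359) + E(j(15, 5)) = (14470/(-16314) - 12674/8359) + 1/(-193 + (5/9 + (1/9)*5)) = (14470*(-1/16314) - 12674*1/8359) + 1/(-193 + (5/9 + 5/9)) = (-7235/8157 - 12674/8359) + 1/(-193 + 10/9) = -163859183/68184363 + 1/(-1727/9) = -163859183/68184363 - 9/1727 = -283598468308/117754394901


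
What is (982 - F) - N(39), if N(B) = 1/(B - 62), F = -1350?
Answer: 53637/23 ≈ 2332.0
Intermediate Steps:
N(B) = 1/(-62 + B)
(982 - F) - N(39) = (982 - 1*(-1350)) - 1/(-62 + 39) = (982 + 1350) - 1/(-23) = 2332 - 1*(-1/23) = 2332 + 1/23 = 53637/23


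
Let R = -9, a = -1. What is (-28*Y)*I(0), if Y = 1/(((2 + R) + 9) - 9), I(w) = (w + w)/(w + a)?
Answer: 0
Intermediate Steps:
I(w) = 2*w/(-1 + w) (I(w) = (w + w)/(w - 1) = (2*w)/(-1 + w) = 2*w/(-1 + w))
Y = -1/7 (Y = 1/(((2 - 9) + 9) - 9) = 1/((-7 + 9) - 9) = 1/(2 - 9) = 1/(-7) = -1/7 ≈ -0.14286)
(-28*Y)*I(0) = (-28*(-1/7))*(2*0/(-1 + 0)) = 4*(2*0/(-1)) = 4*(2*0*(-1)) = 4*0 = 0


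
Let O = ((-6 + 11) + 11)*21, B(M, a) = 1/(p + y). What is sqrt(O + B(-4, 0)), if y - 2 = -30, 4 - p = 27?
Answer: sqrt(873885)/51 ≈ 18.330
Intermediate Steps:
p = -23 (p = 4 - 1*27 = 4 - 27 = -23)
y = -28 (y = 2 - 30 = -28)
B(M, a) = -1/51 (B(M, a) = 1/(-23 - 28) = 1/(-51) = -1/51)
O = 336 (O = (5 + 11)*21 = 16*21 = 336)
sqrt(O + B(-4, 0)) = sqrt(336 - 1/51) = sqrt(17135/51) = sqrt(873885)/51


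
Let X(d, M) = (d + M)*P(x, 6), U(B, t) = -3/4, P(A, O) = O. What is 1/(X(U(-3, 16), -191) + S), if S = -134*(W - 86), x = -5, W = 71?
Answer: 2/1719 ≈ 0.0011635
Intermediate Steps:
U(B, t) = -3/4 (U(B, t) = -3*1/4 = -3/4)
X(d, M) = 6*M + 6*d (X(d, M) = (d + M)*6 = (M + d)*6 = 6*M + 6*d)
S = 2010 (S = -134*(71 - 86) = -134*(-15) = 2010)
1/(X(U(-3, 16), -191) + S) = 1/((6*(-191) + 6*(-3/4)) + 2010) = 1/((-1146 - 9/2) + 2010) = 1/(-2301/2 + 2010) = 1/(1719/2) = 2/1719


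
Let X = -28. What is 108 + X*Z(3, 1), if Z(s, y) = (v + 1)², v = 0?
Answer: 80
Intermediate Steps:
Z(s, y) = 1 (Z(s, y) = (0 + 1)² = 1² = 1)
108 + X*Z(3, 1) = 108 - 28*1 = 108 - 28 = 80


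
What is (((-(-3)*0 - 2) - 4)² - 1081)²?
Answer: 1092025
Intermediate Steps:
(((-(-3)*0 - 2) - 4)² - 1081)² = (((-1*0 - 2) - 4)² - 1081)² = (((0 - 2) - 4)² - 1081)² = ((-2 - 4)² - 1081)² = ((-6)² - 1081)² = (36 - 1081)² = (-1045)² = 1092025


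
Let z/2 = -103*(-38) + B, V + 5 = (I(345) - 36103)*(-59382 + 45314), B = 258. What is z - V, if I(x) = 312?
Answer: -503499439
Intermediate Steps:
V = 503507783 (V = -5 + (312 - 36103)*(-59382 + 45314) = -5 - 35791*(-14068) = -5 + 503507788 = 503507783)
z = 8344 (z = 2*(-103*(-38) + 258) = 2*(3914 + 258) = 2*4172 = 8344)
z - V = 8344 - 1*503507783 = 8344 - 503507783 = -503499439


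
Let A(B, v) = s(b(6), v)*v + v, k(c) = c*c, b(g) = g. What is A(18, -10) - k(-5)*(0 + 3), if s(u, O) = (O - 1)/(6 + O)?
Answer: -225/2 ≈ -112.50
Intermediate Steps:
k(c) = c²
s(u, O) = (-1 + O)/(6 + O)
A(B, v) = v + v*(-1 + v)/(6 + v) (A(B, v) = ((-1 + v)/(6 + v))*v + v = v*(-1 + v)/(6 + v) + v = v + v*(-1 + v)/(6 + v))
A(18, -10) - k(-5)*(0 + 3) = -10*(5 + 2*(-10))/(6 - 10) - (-5)²*(0 + 3) = -10*(5 - 20)/(-4) - 25*3 = -10*(-¼)*(-15) - 1*75 = -75/2 - 75 = -225/2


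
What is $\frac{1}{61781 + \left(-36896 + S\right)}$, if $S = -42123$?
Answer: $- \frac{1}{17238} \approx -5.8011 \cdot 10^{-5}$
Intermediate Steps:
$\frac{1}{61781 + \left(-36896 + S\right)} = \frac{1}{61781 - 79019} = \frac{1}{-17238} = - \frac{1}{17238}$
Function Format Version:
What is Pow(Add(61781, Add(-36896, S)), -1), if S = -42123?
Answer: Rational(-1, 17238) ≈ -5.8011e-5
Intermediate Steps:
Pow(Add(61781, Add(-36896, S)), -1) = Pow(Add(61781, Add(-36896, -42123)), -1) = Pow(Add(61781, -79019), -1) = Pow(-17238, -1) = Rational(-1, 17238)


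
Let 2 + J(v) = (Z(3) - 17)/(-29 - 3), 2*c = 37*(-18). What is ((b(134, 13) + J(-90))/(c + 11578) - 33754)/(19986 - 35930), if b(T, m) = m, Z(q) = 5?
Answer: 233577673/110332480 ≈ 2.1170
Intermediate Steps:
c = -333 (c = (37*(-18))/2 = (1/2)*(-666) = -333)
J(v) = -13/8 (J(v) = -2 + (5 - 17)/(-29 - 3) = -2 - 12/(-32) = -2 - 12*(-1/32) = -2 + 3/8 = -13/8)
((b(134, 13) + J(-90))/(c + 11578) - 33754)/(19986 - 35930) = ((13 - 13/8)/(-333 + 11578) - 33754)/(19986 - 35930) = ((91/8)/11245 - 33754)/(-15944) = ((91/8)*(1/11245) - 33754)*(-1/15944) = (7/6920 - 33754)*(-1/15944) = -233577673/6920*(-1/15944) = 233577673/110332480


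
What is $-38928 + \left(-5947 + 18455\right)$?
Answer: $-26420$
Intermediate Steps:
$-38928 + \left(-5947 + 18455\right) = -38928 + 12508 = -26420$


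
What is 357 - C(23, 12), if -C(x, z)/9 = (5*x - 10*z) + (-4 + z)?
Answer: 384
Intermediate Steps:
C(x, z) = 36 - 45*x + 81*z (C(x, z) = -9*((5*x - 10*z) + (-4 + z)) = -9*((-10*z + 5*x) + (-4 + z)) = -9*(-4 - 9*z + 5*x) = 36 - 45*x + 81*z)
357 - C(23, 12) = 357 - (36 - 45*23 + 81*12) = 357 - (36 - 1035 + 972) = 357 - 1*(-27) = 357 + 27 = 384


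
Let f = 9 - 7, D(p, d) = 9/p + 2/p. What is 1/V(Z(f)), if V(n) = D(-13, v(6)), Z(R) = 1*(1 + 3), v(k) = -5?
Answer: -13/11 ≈ -1.1818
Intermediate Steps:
D(p, d) = 11/p
f = 2
Z(R) = 4 (Z(R) = 1*4 = 4)
V(n) = -11/13 (V(n) = 11/(-13) = 11*(-1/13) = -11/13)
1/V(Z(f)) = 1/(-11/13) = -13/11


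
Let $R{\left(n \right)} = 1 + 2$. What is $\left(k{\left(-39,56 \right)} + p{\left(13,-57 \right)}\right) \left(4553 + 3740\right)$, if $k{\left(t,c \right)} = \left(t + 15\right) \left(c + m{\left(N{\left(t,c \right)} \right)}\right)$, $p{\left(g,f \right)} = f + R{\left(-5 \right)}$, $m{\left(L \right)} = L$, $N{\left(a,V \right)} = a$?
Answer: $-3831366$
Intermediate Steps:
$R{\left(n \right)} = 3$
$p{\left(g,f \right)} = 3 + f$ ($p{\left(g,f \right)} = f + 3 = 3 + f$)
$k{\left(t,c \right)} = \left(15 + t\right) \left(c + t\right)$ ($k{\left(t,c \right)} = \left(t + 15\right) \left(c + t\right) = \left(15 + t\right) \left(c + t\right)$)
$\left(k{\left(-39,56 \right)} + p{\left(13,-57 \right)}\right) \left(4553 + 3740\right) = \left(\left(\left(-39\right)^{2} + 15 \cdot 56 + 15 \left(-39\right) + 56 \left(-39\right)\right) + \left(3 - 57\right)\right) \left(4553 + 3740\right) = \left(\left(1521 + 840 - 585 - 2184\right) - 54\right) 8293 = \left(-408 - 54\right) 8293 = \left(-462\right) 8293 = -3831366$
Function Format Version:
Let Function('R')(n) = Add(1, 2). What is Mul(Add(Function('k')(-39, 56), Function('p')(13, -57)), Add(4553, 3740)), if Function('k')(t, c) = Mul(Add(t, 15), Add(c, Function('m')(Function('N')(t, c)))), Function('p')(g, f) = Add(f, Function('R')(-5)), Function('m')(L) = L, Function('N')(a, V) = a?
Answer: -3831366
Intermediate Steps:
Function('R')(n) = 3
Function('p')(g, f) = Add(3, f) (Function('p')(g, f) = Add(f, 3) = Add(3, f))
Function('k')(t, c) = Mul(Add(15, t), Add(c, t)) (Function('k')(t, c) = Mul(Add(t, 15), Add(c, t)) = Mul(Add(15, t), Add(c, t)))
Mul(Add(Function('k')(-39, 56), Function('p')(13, -57)), Add(4553, 3740)) = Mul(Add(Add(Pow(-39, 2), Mul(15, 56), Mul(15, -39), Mul(56, -39)), Add(3, -57)), Add(4553, 3740)) = Mul(Add(Add(1521, 840, -585, -2184), -54), 8293) = Mul(Add(-408, -54), 8293) = Mul(-462, 8293) = -3831366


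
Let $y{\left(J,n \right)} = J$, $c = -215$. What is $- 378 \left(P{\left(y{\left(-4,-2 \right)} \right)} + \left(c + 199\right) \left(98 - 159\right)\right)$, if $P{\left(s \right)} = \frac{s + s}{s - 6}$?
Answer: $- \frac{1846152}{5} \approx -3.6923 \cdot 10^{5}$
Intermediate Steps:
$P{\left(s \right)} = \frac{2 s}{-6 + s}$
$- 378 \left(P{\left(y{\left(-4,-2 \right)} \right)} + \left(c + 199\right) \left(98 - 159\right)\right) = - 378 \left(2 \left(-4\right) \frac{1}{-6 - 4} + \left(-215 + 199\right) \left(98 - 159\right)\right) = - 378 \left(2 \left(-4\right) \frac{1}{-10} - -976\right) = - 378 \left(2 \left(-4\right) \left(- \frac{1}{10}\right) + 976\right) = - 378 \left(\frac{4}{5} + 976\right) = \left(-378\right) \frac{4884}{5} = - \frac{1846152}{5}$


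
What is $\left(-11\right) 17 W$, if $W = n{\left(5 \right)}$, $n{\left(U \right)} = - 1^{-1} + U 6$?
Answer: $-5423$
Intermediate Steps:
$n{\left(U \right)} = -1 + 6 U$ ($n{\left(U \right)} = \left(-1\right) 1 + 6 U = -1 + 6 U$)
$W = 29$ ($W = -1 + 6 \cdot 5 = -1 + 30 = 29$)
$\left(-11\right) 17 W = \left(-11\right) 17 \cdot 29 = \left(-187\right) 29 = -5423$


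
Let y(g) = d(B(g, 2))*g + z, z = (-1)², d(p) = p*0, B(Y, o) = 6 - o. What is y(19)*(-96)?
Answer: -96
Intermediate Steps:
d(p) = 0
z = 1
y(g) = 1 (y(g) = 0*g + 1 = 0 + 1 = 1)
y(19)*(-96) = 1*(-96) = -96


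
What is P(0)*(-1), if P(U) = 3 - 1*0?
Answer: -3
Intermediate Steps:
P(U) = 3 (P(U) = 3 + 0 = 3)
P(0)*(-1) = 3*(-1) = -3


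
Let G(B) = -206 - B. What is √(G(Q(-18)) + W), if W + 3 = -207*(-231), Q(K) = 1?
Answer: √47607 ≈ 218.19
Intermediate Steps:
W = 47814 (W = -3 - 207*(-231) = -3 + 47817 = 47814)
√(G(Q(-18)) + W) = √((-206 - 1*1) + 47814) = √((-206 - 1) + 47814) = √(-207 + 47814) = √47607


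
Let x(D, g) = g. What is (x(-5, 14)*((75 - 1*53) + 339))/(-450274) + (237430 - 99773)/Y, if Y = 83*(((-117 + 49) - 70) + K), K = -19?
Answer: -31024613346/2933760247 ≈ -10.575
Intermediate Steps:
Y = -13031 (Y = 83*(((-117 + 49) - 70) - 19) = 83*((-68 - 70) - 19) = 83*(-138 - 19) = 83*(-157) = -13031)
(x(-5, 14)*((75 - 1*53) + 339))/(-450274) + (237430 - 99773)/Y = (14*((75 - 1*53) + 339))/(-450274) + (237430 - 99773)/(-13031) = (14*((75 - 53) + 339))*(-1/450274) + 137657*(-1/13031) = (14*(22 + 339))*(-1/450274) - 137657/13031 = (14*361)*(-1/450274) - 137657/13031 = 5054*(-1/450274) - 137657/13031 = -2527/225137 - 137657/13031 = -31024613346/2933760247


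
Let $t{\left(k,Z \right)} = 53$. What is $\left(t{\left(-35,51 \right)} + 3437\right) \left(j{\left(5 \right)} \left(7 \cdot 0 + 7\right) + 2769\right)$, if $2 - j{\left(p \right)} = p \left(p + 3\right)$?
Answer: $8735470$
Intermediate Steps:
$j{\left(p \right)} = 2 - p \left(3 + p\right)$ ($j{\left(p \right)} = 2 - p \left(p + 3\right) = 2 - p \left(3 + p\right)$)
$\left(t{\left(-35,51 \right)} + 3437\right) \left(j{\left(5 \right)} \left(7 \cdot 0 + 7\right) + 2769\right) = \left(53 + 3437\right) \left(\left(2 - 5^{2} - 15\right) \left(7 \cdot 0 + 7\right) + 2769\right) = 3490 \left(\left(2 - 25 - 15\right) \left(0 + 7\right) + 2769\right) = 3490 \left(\left(2 - 25 - 15\right) 7 + 2769\right) = 3490 \left(\left(-38\right) 7 + 2769\right) = 3490 \left(-266 + 2769\right) = 3490 \cdot 2503 = 8735470$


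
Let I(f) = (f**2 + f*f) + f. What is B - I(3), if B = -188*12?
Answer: -2277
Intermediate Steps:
I(f) = f + 2*f**2 (I(f) = (f**2 + f**2) + f = 2*f**2 + f = f + 2*f**2)
B = -2256
B - I(3) = -2256 - 3*(1 + 2*3) = -2256 - 3*(1 + 6) = -2256 - 3*7 = -2256 - 1*21 = -2256 - 21 = -2277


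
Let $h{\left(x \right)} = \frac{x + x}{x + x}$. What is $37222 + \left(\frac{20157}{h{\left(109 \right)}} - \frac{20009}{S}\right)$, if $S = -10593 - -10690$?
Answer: $\frac{5545754}{97} \approx 57173.0$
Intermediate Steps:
$S = 97$ ($S = -10593 + 10690 = 97$)
$h{\left(x \right)} = 1$ ($h{\left(x \right)} = \frac{2 x}{2 x} = 2 x \frac{1}{2 x} = 1$)
$37222 + \left(\frac{20157}{h{\left(109 \right)}} - \frac{20009}{S}\right) = 37222 + \left(\frac{20157}{1} - \frac{20009}{97}\right) = 37222 + \left(20157 \cdot 1 - \frac{20009}{97}\right) = 37222 + \left(20157 - \frac{20009}{97}\right) = 37222 + \frac{1935220}{97} = \frac{5545754}{97}$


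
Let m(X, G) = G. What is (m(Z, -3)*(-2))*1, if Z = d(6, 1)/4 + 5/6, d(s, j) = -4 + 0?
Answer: 6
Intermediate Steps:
d(s, j) = -4
Z = -⅙ (Z = -4/4 + 5/6 = -4*¼ + 5*(⅙) = -1 + ⅚ = -⅙ ≈ -0.16667)
(m(Z, -3)*(-2))*1 = -3*(-2)*1 = 6*1 = 6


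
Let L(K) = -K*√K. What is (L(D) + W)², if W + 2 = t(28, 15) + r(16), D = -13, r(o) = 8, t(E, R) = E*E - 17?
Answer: 595332 + 20098*I*√13 ≈ 5.9533e+5 + 72464.0*I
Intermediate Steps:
t(E, R) = -17 + E² (t(E, R) = E² - 17 = -17 + E²)
L(K) = -K^(3/2)
W = 773 (W = -2 + ((-17 + 28²) + 8) = -2 + ((-17 + 784) + 8) = -2 + (767 + 8) = -2 + 775 = 773)
(L(D) + W)² = (-(-13)^(3/2) + 773)² = (-(-13)*I*√13 + 773)² = (13*I*√13 + 773)² = (773 + 13*I*√13)²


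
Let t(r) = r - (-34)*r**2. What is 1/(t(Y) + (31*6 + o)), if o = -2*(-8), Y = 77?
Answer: 1/201865 ≈ 4.9538e-6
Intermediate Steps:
o = 16
t(r) = r + 34*r**2
1/(t(Y) + (31*6 + o)) = 1/(77*(1 + 34*77) + (31*6 + 16)) = 1/(77*(1 + 2618) + (186 + 16)) = 1/(77*2619 + 202) = 1/(201663 + 202) = 1/201865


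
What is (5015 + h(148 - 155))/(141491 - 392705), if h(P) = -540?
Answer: -4475/251214 ≈ -0.017814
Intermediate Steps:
(5015 + h(148 - 155))/(141491 - 392705) = (5015 - 540)/(141491 - 392705) = 4475/(-251214) = 4475*(-1/251214) = -4475/251214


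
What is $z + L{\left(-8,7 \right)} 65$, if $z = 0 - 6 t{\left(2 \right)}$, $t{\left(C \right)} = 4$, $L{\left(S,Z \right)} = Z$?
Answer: $431$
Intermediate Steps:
$z = -24$ ($z = 0 - 24 = -24$)
$z + L{\left(-8,7 \right)} 65 = -24 + 7 \cdot 65 = -24 + 455 = 431$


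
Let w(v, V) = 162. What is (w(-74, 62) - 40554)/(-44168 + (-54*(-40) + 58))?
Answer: 20196/20975 ≈ 0.96286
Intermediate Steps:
(w(-74, 62) - 40554)/(-44168 + (-54*(-40) + 58)) = (162 - 40554)/(-44168 + (-54*(-40) + 58)) = -40392/(-44168 + (2160 + 58)) = -40392/(-44168 + 2218) = -40392/(-41950) = -40392*(-1/41950) = 20196/20975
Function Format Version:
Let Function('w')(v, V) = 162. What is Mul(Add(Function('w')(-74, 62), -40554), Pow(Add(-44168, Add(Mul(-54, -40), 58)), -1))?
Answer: Rational(20196, 20975) ≈ 0.96286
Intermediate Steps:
Mul(Add(Function('w')(-74, 62), -40554), Pow(Add(-44168, Add(Mul(-54, -40), 58)), -1)) = Mul(Add(162, -40554), Pow(Add(-44168, Add(Mul(-54, -40), 58)), -1)) = Mul(-40392, Pow(Add(-44168, Add(2160, 58)), -1)) = Mul(-40392, Pow(Add(-44168, 2218), -1)) = Mul(-40392, Pow(-41950, -1)) = Mul(-40392, Rational(-1, 41950)) = Rational(20196, 20975)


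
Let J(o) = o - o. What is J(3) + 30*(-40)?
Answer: -1200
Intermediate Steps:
J(o) = 0
J(3) + 30*(-40) = 0 + 30*(-40) = 0 - 1200 = -1200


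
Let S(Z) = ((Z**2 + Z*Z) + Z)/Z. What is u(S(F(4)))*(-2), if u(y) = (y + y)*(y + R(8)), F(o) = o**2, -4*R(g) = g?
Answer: -4092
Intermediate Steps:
R(g) = -g/4
S(Z) = (Z + 2*Z**2)/Z (S(Z) = ((Z**2 + Z**2) + Z)/Z = (2*Z**2 + Z)/Z = (Z + 2*Z**2)/Z)
u(y) = 2*y*(-2 + y) (u(y) = (y + y)*(y - 1/4*8) = (2*y)*(y - 2) = (2*y)*(-2 + y) = 2*y*(-2 + y))
u(S(F(4)))*(-2) = (2*(1 + 2*4**2)*(-2 + (1 + 2*4**2)))*(-2) = (2*(1 + 2*16)*(-2 + (1 + 2*16)))*(-2) = (2*(1 + 32)*(-2 + (1 + 32)))*(-2) = (2*33*(-2 + 33))*(-2) = (2*33*31)*(-2) = 2046*(-2) = -4092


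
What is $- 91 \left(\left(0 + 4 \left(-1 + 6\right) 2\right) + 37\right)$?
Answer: $-7007$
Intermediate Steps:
$- 91 \left(\left(0 + 4 \left(-1 + 6\right) 2\right) + 37\right) = - 91 \left(\left(0 + 4 \cdot 5 \cdot 2\right) + 37\right) = - 91 \left(\left(0 + 4 \cdot 10\right) + 37\right) = - 91 \left(\left(0 + 40\right) + 37\right) = - 91 \left(40 + 37\right) = \left(-91\right) 77 = -7007$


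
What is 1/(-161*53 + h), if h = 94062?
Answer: 1/85529 ≈ 1.1692e-5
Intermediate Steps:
1/(-161*53 + h) = 1/(-161*53 + 94062) = 1/(-8533 + 94062) = 1/85529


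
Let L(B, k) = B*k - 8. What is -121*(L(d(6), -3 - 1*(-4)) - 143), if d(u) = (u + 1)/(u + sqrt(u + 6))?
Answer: 72237/4 + 847*sqrt(3)/12 ≈ 18182.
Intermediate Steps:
d(u) = (1 + u)/(u + sqrt(6 + u))
L(B, k) = -8 + B*k
-121*(L(d(6), -3 - 1*(-4)) - 143) = -121*((-8 + ((1 + 6)/(6 + sqrt(6 + 6)))*(-3 - 1*(-4))) - 143) = -121*((-8 + (7/(6 + sqrt(12)))*(-3 + 4)) - 143) = -121*((-8 + (7/(6 + 2*sqrt(3)))*1) - 143) = -121*((-8 + 7/(6 + 2*sqrt(3))) - 143) = -121*(-151 + 7/(6 + 2*sqrt(3))) = 18271 - 847/(6 + 2*sqrt(3))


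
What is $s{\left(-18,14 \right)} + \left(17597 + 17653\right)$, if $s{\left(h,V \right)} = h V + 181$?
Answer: $35179$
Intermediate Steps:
$s{\left(h,V \right)} = 181 + V h$ ($s{\left(h,V \right)} = V h + 181 = 181 + V h$)
$s{\left(-18,14 \right)} + \left(17597 + 17653\right) = \left(181 + 14 \left(-18\right)\right) + \left(17597 + 17653\right) = \left(181 - 252\right) + 35250 = -71 + 35250 = 35179$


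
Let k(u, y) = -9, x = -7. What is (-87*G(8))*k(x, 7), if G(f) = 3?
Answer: 2349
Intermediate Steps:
(-87*G(8))*k(x, 7) = -87*3*(-9) = -261*(-9) = 2349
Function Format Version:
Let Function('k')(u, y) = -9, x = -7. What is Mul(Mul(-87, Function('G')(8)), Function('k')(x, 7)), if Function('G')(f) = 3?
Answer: 2349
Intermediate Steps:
Mul(Mul(-87, Function('G')(8)), Function('k')(x, 7)) = Mul(Mul(-87, 3), -9) = Mul(-261, -9) = 2349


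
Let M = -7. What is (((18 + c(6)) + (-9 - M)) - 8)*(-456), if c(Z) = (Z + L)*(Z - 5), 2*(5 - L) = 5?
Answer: -7524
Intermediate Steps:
L = 5/2 (L = 5 - ½*5 = 5 - 5/2 = 5/2 ≈ 2.5000)
c(Z) = (-5 + Z)*(5/2 + Z) (c(Z) = (Z + 5/2)*(Z - 5) = (5/2 + Z)*(-5 + Z) = (-5 + Z)*(5/2 + Z))
(((18 + c(6)) + (-9 - M)) - 8)*(-456) = (((18 + (-25/2 + 6² - 5/2*6)) + (-9 - 1*(-7))) - 8)*(-456) = (((18 + (-25/2 + 36 - 15)) + (-9 + 7)) - 8)*(-456) = (((18 + 17/2) - 2) - 8)*(-456) = ((53/2 - 2) - 8)*(-456) = (49/2 - 8)*(-456) = (33/2)*(-456) = -7524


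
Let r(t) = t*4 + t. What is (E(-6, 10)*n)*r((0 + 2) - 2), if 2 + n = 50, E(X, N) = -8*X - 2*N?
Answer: 0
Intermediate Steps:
n = 48 (n = -2 + 50 = 48)
r(t) = 5*t (r(t) = 4*t + t = 5*t)
(E(-6, 10)*n)*r((0 + 2) - 2) = ((-8*(-6) - 2*10)*48)*(5*((0 + 2) - 2)) = ((48 - 20)*48)*(5*(2 - 2)) = (28*48)*(5*0) = 1344*0 = 0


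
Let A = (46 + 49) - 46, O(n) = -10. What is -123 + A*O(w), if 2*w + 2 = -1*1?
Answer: -613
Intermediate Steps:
w = -3/2 (w = -1 + (-1*1)/2 = -1 + (½)*(-1) = -1 - ½ = -3/2 ≈ -1.5000)
A = 49 (A = 95 - 46 = 49)
-123 + A*O(w) = -123 + 49*(-10) = -123 - 490 = -613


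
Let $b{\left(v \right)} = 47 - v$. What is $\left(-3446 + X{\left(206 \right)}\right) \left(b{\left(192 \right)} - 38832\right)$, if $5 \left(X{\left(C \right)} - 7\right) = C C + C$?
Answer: $- \frac{991847719}{5} \approx -1.9837 \cdot 10^{8}$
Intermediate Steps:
$X{\left(C \right)} = 7 + \frac{C}{5} + \frac{C^{2}}{5}$ ($X{\left(C \right)} = 7 + \frac{C C + C}{5} = 7 + \frac{C^{2} + C}{5} = 7 + \frac{C + C^{2}}{5} = 7 + \left(\frac{C}{5} + \frac{C^{2}}{5}\right) = 7 + \frac{C}{5} + \frac{C^{2}}{5}$)
$\left(-3446 + X{\left(206 \right)}\right) \left(b{\left(192 \right)} - 38832\right) = \left(-3446 + \left(7 + \frac{1}{5} \cdot 206 + \frac{206^{2}}{5}\right)\right) \left(\left(47 - 192\right) - 38832\right) = \left(-3446 + \left(7 + \frac{206}{5} + \frac{1}{5} \cdot 42436\right)\right) \left(\left(47 - 192\right) - 38832\right) = \left(-3446 + \left(7 + \frac{206}{5} + \frac{42436}{5}\right)\right) \left(-145 - 38832\right) = \left(-3446 + \frac{42677}{5}\right) \left(-38977\right) = \frac{25447}{5} \left(-38977\right) = - \frac{991847719}{5}$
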